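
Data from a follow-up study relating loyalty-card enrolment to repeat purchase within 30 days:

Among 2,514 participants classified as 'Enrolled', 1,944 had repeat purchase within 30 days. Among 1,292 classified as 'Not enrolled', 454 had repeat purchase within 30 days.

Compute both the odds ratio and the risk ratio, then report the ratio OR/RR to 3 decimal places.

2.861

From the description: a = 1944, b = 570, c = 454, d = 838.
OR = (1944·838)/(570·454) = 1629072/258780 = 6.29520
Risk in exposed = 1944/2514 = 0.77327; risk in unexposed = 454/1292 = 0.35139; RR = 2.20058
OR/RR = 6.29520 / 2.20058 = 2.86070
The outcome is not rare, so the OR lies further from 1 than the RR.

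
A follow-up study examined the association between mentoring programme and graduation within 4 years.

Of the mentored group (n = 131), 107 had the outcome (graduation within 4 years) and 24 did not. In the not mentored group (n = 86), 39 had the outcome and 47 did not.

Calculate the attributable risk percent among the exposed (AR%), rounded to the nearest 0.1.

From the description: a = 107, b = 24, c = 39, d = 47.
Risk in exposed = 107/131 = 0.81679; risk in unexposed = 39/86 = 0.45349.
RR = 0.81679/0.45349 = 1.80114
AR% = (RR − 1)/RR × 100 = (1.80114 − 1)/1.80114 × 100 = 44.4795%

44.5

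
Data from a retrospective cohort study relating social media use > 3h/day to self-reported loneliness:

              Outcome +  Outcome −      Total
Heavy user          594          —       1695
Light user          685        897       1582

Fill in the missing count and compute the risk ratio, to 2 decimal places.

The missing cell is in the exposed row: 1695 − 594 = 1101.
So a = 594, b = 1101, c = 685, d = 897.
RR = [a/(a+b)] / [c/(c+d)] = (594/1695) / (685/1582) = 0.35044/0.43300 = 0.80934

0.81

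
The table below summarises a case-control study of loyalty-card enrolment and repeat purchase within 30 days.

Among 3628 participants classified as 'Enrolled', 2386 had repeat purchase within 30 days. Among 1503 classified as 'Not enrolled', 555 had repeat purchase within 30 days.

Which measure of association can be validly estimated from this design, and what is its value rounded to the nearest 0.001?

From the description: a = 2386, b = 1242, c = 555, d = 948.
This is a case-control study: participants were sampled on outcome status, so risks in the source population cannot be estimated directly — relative risk is not valid here. The odds ratio is the appropriate measure.
OR = (a·d)/(b·c) = (2386 × 948) / (1242 × 555) = 2261928 / 689310 = 3.28144

3.281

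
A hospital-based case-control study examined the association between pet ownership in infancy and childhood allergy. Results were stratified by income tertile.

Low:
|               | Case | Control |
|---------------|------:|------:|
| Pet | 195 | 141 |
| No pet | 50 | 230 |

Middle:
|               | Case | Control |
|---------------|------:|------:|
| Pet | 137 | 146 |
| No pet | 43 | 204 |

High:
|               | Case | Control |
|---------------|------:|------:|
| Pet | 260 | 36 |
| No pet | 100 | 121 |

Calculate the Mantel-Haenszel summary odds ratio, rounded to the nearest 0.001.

6.161

OR_MH = Σ(aᵢdᵢ/nᵢ) / Σ(bᵢcᵢ/nᵢ), where nᵢ is the stratum total.
Stratum 1 (Low): n = 616; a·d/n = 195·230/616 = 72.8084; b·c/n = 141·50/616 = 11.4448
Stratum 2 (Middle): n = 530; a·d/n = 137·204/530 = 52.7321; b·c/n = 146·43/530 = 11.8453
Stratum 3 (High): n = 517; a·d/n = 260·121/517 = 60.8511; b·c/n = 36·100/517 = 6.9632
OR_MH = (72.8084 + 52.7321 + 60.8511) / (11.4448 + 11.8453 + 6.9632) = 186.3916 / 30.2533 = 6.16103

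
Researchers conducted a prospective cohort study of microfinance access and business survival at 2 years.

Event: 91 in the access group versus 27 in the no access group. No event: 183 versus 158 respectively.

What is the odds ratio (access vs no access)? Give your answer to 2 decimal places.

From the description: a = 91, b = 183, c = 27, d = 158.
OR = (a·d)/(b·c) = (91 × 158) / (183 × 27) = 14378 / 4941 = 2.90994
The odds of business survival at 2 years are about 2.91 times as high in the access group.

2.91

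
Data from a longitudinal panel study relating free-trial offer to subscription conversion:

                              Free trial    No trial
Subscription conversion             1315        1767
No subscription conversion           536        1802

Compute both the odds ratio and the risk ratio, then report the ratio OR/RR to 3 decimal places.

1.744

Reading the table with exposure as columns: a = 1315 (Free trial, case), b = 536 (Free trial, non-case), c = 1767 (No trial, case), d = 1802.
OR = (1315·1802)/(536·1767) = 2369630/947112 = 2.50195
Risk in exposed = 1315/1851 = 0.71043; risk in unexposed = 1767/3569 = 0.49510; RR = 1.43493
OR/RR = 2.50195 / 1.43493 = 1.74361
The outcome is not rare, so the OR lies further from 1 than the RR.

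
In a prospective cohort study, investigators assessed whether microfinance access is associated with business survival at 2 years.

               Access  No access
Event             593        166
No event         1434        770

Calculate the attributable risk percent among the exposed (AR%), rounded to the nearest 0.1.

Reading the table with exposure as columns: a = 593 (Access, case), b = 1434 (Access, non-case), c = 166 (No access, case), d = 770.
Risk in exposed = 593/2027 = 0.29255; risk in unexposed = 166/936 = 0.17735.
RR = 0.29255/0.17735 = 1.64956
AR% = (RR − 1)/RR × 100 = (1.64956 − 1)/1.64956 × 100 = 39.3779%

39.4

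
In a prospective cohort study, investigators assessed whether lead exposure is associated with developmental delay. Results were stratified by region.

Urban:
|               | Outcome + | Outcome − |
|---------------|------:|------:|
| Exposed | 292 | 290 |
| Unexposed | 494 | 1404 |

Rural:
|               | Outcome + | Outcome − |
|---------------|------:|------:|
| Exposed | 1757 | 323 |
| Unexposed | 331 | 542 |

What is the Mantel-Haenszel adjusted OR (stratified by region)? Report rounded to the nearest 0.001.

OR_MH = Σ(aᵢdᵢ/nᵢ) / Σ(bᵢcᵢ/nᵢ), where nᵢ is the stratum total.
Stratum 1 (Urban): n = 2480; a·d/n = 292·1404/2480 = 165.3097; b·c/n = 290·494/2480 = 57.7661
Stratum 2 (Rural): n = 2953; a·d/n = 1757·542/2953 = 322.4836; b·c/n = 323·331/2953 = 36.2049
OR_MH = (165.3097 + 322.4836) / (57.7661 + 36.2049) = 487.7933 / 93.9710 = 5.19089

5.191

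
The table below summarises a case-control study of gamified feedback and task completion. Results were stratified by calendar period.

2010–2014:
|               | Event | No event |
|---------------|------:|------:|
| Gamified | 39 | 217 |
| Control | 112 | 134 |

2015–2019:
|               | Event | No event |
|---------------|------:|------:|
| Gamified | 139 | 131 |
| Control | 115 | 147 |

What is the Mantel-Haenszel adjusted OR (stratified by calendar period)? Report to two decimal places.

OR_MH = Σ(aᵢdᵢ/nᵢ) / Σ(bᵢcᵢ/nᵢ), where nᵢ is the stratum total.
Stratum 1 (2010–2014): n = 502; a·d/n = 39·134/502 = 10.4104; b·c/n = 217·112/502 = 48.4143
Stratum 2 (2015–2019): n = 532; a·d/n = 139·147/532 = 38.4079; b·c/n = 131·115/532 = 28.3177
OR_MH = (10.4104 + 38.4079) / (48.4143 + 28.3177) = 48.8183 / 76.7320 = 0.63622

0.64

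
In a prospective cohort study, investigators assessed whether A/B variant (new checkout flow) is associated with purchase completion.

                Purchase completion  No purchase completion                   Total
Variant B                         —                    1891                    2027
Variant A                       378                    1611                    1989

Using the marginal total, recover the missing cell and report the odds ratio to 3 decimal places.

0.307

The missing cell is in the exposed row: 2027 − 1891 = 136.
So a = 136, b = 1891, c = 378, d = 1611.
OR = (a·d)/(b·c) = (136 × 1611) / (1891 × 378) = 219096 / 714798 = 0.30651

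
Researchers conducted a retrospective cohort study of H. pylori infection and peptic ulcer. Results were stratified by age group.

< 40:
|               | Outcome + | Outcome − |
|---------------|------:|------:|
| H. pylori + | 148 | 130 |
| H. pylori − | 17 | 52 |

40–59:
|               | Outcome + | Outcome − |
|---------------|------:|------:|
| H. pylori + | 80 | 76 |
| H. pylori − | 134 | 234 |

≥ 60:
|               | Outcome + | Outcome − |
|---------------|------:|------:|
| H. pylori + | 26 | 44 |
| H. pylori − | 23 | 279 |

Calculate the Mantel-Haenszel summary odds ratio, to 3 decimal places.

2.714

OR_MH = Σ(aᵢdᵢ/nᵢ) / Σ(bᵢcᵢ/nᵢ), where nᵢ is the stratum total.
Stratum 1 (< 40): n = 347; a·d/n = 148·52/347 = 22.1787; b·c/n = 130·17/347 = 6.3689
Stratum 2 (40–59): n = 524; a·d/n = 80·234/524 = 35.7252; b·c/n = 76·134/524 = 19.4351
Stratum 3 (≥ 60): n = 372; a·d/n = 26·279/372 = 19.5000; b·c/n = 44·23/372 = 2.7204
OR_MH = (22.1787 + 35.7252 + 19.5000) / (6.3689 + 19.4351 + 2.7204) = 77.4039 / 28.5244 = 2.71360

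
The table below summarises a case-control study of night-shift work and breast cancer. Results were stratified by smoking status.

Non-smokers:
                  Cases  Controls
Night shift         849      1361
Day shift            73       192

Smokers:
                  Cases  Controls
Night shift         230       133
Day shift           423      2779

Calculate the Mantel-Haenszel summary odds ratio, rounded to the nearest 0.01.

OR_MH = Σ(aᵢdᵢ/nᵢ) / Σ(bᵢcᵢ/nᵢ), where nᵢ is the stratum total.
Stratum 1 (Non-smokers): n = 2475; a·d/n = 849·192/2475 = 65.8618; b·c/n = 1361·73/2475 = 40.1426
Stratum 2 (Smokers): n = 3565; a·d/n = 230·2779/3565 = 179.2903; b·c/n = 133·423/3565 = 15.7809
OR_MH = (65.8618 + 179.2903) / (40.1426 + 15.7809) = 245.1521 / 55.9236 = 4.38370

4.38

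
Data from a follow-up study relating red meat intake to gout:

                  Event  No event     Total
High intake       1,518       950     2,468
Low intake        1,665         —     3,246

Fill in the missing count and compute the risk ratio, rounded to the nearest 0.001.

1.199

The missing cell is in the unexposed row: 3246 − 1665 = 1581.
So a = 1518, b = 950, c = 1665, d = 1581.
RR = [a/(a+b)] / [c/(c+d)] = (1518/2468) / (1665/3246) = 0.61507/0.51294 = 1.19912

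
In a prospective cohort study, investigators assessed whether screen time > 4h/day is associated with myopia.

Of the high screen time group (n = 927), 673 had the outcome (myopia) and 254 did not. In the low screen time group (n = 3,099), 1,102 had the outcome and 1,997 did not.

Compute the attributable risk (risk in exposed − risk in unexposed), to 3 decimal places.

From the description: a = 673, b = 254, c = 1102, d = 1997.
Risk in exposed = 673/927 = 0.725998; risk in unexposed = 1102/3099 = 0.355599.
Risk difference = 0.725998 − 0.355599 = 0.370399

0.370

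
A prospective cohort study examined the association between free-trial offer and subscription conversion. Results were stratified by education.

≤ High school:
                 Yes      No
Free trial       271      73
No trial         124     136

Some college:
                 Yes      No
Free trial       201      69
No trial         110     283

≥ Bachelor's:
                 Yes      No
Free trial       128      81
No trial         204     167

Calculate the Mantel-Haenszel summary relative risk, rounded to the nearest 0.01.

RR_MH = Σ(aᵢ·n₀ᵢ/nᵢ) / Σ(cᵢ·n₁ᵢ/nᵢ), with n₁ᵢ = aᵢ+bᵢ (exposed), n₀ᵢ = cᵢ+dᵢ (unexposed), nᵢ = n₁ᵢ+n₀ᵢ.
Stratum 1 (≤ High school): n₁ = 344, n₀ = 260, n = 604; a·n₀/n = 271·260/604 = 116.6556; c·n₁/n = 124·344/604 = 70.6225
Stratum 2 (Some college): n₁ = 270, n₀ = 393, n = 663; a·n₀/n = 201·393/663 = 119.1448; c·n₁/n = 110·270/663 = 44.7964
Stratum 3 (≥ Bachelor's): n₁ = 209, n₀ = 371, n = 580; a·n₀/n = 128·371/580 = 81.8759; c·n₁/n = 204·209/580 = 73.5103
RR_MH = (116.6556 + 119.1448 + 81.8759) / (70.6225 + 44.7964 + 73.5103) = 317.6763 / 188.9292 = 1.68146

1.68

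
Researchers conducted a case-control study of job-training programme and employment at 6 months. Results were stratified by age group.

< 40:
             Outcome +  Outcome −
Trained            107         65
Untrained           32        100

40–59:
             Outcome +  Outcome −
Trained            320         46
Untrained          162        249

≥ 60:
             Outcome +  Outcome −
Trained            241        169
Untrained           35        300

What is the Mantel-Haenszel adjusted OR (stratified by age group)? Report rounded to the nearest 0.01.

OR_MH = Σ(aᵢdᵢ/nᵢ) / Σ(bᵢcᵢ/nᵢ), where nᵢ is the stratum total.
Stratum 1 (< 40): n = 304; a·d/n = 107·100/304 = 35.1974; b·c/n = 65·32/304 = 6.8421
Stratum 2 (40–59): n = 777; a·d/n = 320·249/777 = 102.5483; b·c/n = 46·162/777 = 9.5907
Stratum 3 (≥ 60): n = 745; a·d/n = 241·300/745 = 97.0470; b·c/n = 169·35/745 = 7.9396
OR_MH = (35.1974 + 102.5483 + 97.0470) / (6.8421 + 9.5907 + 7.9396) = 234.7926 / 24.3724 = 9.63353

9.63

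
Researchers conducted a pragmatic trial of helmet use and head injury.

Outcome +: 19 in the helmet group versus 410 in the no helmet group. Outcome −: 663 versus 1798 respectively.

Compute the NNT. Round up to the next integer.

7

Risk in treated group = 19/682 = 0.02786; risk in control = 410/2208 = 0.18569.
Absolute risk reduction = 0.18569 − 0.02786 = 0.15783
NNT = 1 / ARR = 1 / 0.15783 = 6.336 → round up → 7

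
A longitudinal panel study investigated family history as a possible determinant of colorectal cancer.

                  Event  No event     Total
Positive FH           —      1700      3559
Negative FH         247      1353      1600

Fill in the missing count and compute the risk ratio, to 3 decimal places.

The missing cell is in the exposed row: 3559 − 1700 = 1859.
So a = 1859, b = 1700, c = 247, d = 1353.
RR = [a/(a+b)] / [c/(c+d)] = (1859/3559) / (247/1600) = 0.52234/0.15438 = 3.38356

3.384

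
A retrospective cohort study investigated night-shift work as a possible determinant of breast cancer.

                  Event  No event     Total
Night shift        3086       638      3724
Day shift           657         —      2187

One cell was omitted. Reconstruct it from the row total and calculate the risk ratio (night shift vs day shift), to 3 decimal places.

2.758

The missing cell is in the unexposed row: 2187 − 657 = 1530.
So a = 3086, b = 638, c = 657, d = 1530.
RR = [a/(a+b)] / [c/(c+d)] = (3086/3724) / (657/2187) = 0.82868/0.30041 = 2.75848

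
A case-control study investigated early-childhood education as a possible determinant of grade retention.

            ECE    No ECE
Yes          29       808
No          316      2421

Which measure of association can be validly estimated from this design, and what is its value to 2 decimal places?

Reading the table with exposure as columns: a = 29 (ECE, case), b = 316 (ECE, non-case), c = 808 (No ECE, case), d = 2421.
This is a case-control study: participants were sampled on outcome status, so risks in the source population cannot be estimated directly — relative risk is not valid here. The odds ratio is the appropriate measure.
OR = (a·d)/(b·c) = (29 × 2421) / (316 × 808) = 70209 / 255328 = 0.27498

0.27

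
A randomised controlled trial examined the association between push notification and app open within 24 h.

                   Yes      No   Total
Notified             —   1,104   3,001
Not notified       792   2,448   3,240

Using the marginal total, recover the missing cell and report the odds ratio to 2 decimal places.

The missing cell is in the exposed row: 3001 − 1104 = 1897.
So a = 1897, b = 1104, c = 792, d = 2448.
OR = (a·d)/(b·c) = (1897 × 2448) / (1104 × 792) = 4643856 / 874368 = 5.31110

5.31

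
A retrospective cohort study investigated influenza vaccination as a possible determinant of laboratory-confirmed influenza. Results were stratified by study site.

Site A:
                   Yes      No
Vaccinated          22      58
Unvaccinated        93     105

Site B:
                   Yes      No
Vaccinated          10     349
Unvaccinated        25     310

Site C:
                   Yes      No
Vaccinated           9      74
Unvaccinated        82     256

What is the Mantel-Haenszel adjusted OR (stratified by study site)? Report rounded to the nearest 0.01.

0.39

OR_MH = Σ(aᵢdᵢ/nᵢ) / Σ(bᵢcᵢ/nᵢ), where nᵢ is the stratum total.
Stratum 1 (Site A): n = 278; a·d/n = 22·105/278 = 8.3094; b·c/n = 58·93/278 = 19.4029
Stratum 2 (Site B): n = 694; a·d/n = 10·310/694 = 4.4669; b·c/n = 349·25/694 = 12.5720
Stratum 3 (Site C): n = 421; a·d/n = 9·256/421 = 5.4727; b·c/n = 74·82/421 = 14.4133
OR_MH = (8.3094 + 4.4669 + 5.4727) / (19.4029 + 12.5720 + 14.4133) = 18.2489 / 46.3882 = 0.39339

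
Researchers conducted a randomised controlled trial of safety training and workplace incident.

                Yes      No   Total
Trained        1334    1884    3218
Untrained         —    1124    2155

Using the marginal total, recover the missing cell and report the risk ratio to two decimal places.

The missing cell is in the unexposed row: 2155 − 1124 = 1031.
So a = 1334, b = 1884, c = 1031, d = 1124.
RR = [a/(a+b)] / [c/(c+d)] = (1334/3218) / (1031/2155) = 0.41454/0.47842 = 0.86648

0.87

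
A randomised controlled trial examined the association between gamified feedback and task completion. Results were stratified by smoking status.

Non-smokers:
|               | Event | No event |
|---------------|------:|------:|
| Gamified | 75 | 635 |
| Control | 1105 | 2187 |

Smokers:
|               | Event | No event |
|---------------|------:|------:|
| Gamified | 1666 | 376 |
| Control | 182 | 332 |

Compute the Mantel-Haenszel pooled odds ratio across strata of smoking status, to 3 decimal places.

OR_MH = Σ(aᵢdᵢ/nᵢ) / Σ(bᵢcᵢ/nᵢ), where nᵢ is the stratum total.
Stratum 1 (Non-smokers): n = 4002; a·d/n = 75·2187/4002 = 40.9858; b·c/n = 635·1105/4002 = 175.3311
Stratum 2 (Smokers): n = 2556; a·d/n = 1666·332/2556 = 216.3975; b·c/n = 376·182/2556 = 26.7731
OR_MH = (40.9858 + 216.3975) / (175.3311 + 26.7731) = 257.3833 / 202.1042 = 1.27352

1.274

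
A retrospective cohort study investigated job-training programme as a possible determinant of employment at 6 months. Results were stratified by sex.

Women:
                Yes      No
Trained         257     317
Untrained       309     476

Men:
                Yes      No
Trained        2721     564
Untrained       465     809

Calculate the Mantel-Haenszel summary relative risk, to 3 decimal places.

1.952

RR_MH = Σ(aᵢ·n₀ᵢ/nᵢ) / Σ(cᵢ·n₁ᵢ/nᵢ), with n₁ᵢ = aᵢ+bᵢ (exposed), n₀ᵢ = cᵢ+dᵢ (unexposed), nᵢ = n₁ᵢ+n₀ᵢ.
Stratum 1 (Women): n₁ = 574, n₀ = 785, n = 1359; a·n₀/n = 257·785/1359 = 148.4511; c·n₁/n = 309·574/1359 = 130.5121
Stratum 2 (Men): n₁ = 3285, n₀ = 1274, n = 4559; a·n₀/n = 2721·1274/4559 = 760.3760; c·n₁/n = 465·3285/4559 = 335.0570
RR_MH = (148.4511 + 760.3760) / (130.5121 + 335.0570) = 908.8270 / 465.5692 = 1.95208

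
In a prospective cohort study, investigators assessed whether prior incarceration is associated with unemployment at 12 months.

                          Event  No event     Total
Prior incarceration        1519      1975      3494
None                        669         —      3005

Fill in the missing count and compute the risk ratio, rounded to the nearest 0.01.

The missing cell is in the unexposed row: 3005 − 669 = 2336.
So a = 1519, b = 1975, c = 669, d = 2336.
RR = [a/(a+b)] / [c/(c+d)] = (1519/3494) / (669/3005) = 0.43475/0.22263 = 1.95278

1.95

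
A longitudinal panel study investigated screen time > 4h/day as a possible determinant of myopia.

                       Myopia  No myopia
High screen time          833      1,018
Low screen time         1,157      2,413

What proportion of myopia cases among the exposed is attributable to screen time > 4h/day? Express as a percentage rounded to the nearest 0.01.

Cells: a = 833, b = 1018, c = 1157, d = 2413.
Risk in exposed = 833/1851 = 0.45003; risk in unexposed = 1157/3570 = 0.32409.
RR = 0.45003/0.32409 = 1.38859
AR% = (RR − 1)/RR × 100 = (1.38859 − 1)/1.38859 × 100 = 27.9844%

27.98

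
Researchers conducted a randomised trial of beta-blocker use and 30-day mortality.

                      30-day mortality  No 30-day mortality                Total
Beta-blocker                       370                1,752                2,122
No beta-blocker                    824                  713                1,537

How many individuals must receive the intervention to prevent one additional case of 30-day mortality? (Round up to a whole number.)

Risk in treated group = 370/2122 = 0.17436; risk in control = 824/1537 = 0.53611.
Absolute risk reduction = 0.53611 − 0.17436 = 0.36175
NNT = 1 / ARR = 1 / 0.36175 = 2.764 → round up → 3

3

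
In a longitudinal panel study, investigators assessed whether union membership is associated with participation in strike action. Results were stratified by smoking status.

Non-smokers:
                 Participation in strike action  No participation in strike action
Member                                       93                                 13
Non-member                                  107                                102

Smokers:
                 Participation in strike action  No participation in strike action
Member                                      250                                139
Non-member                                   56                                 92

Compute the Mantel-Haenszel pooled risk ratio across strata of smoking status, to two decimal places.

1.71

RR_MH = Σ(aᵢ·n₀ᵢ/nᵢ) / Σ(cᵢ·n₁ᵢ/nᵢ), with n₁ᵢ = aᵢ+bᵢ (exposed), n₀ᵢ = cᵢ+dᵢ (unexposed), nᵢ = n₁ᵢ+n₀ᵢ.
Stratum 1 (Non-smokers): n₁ = 106, n₀ = 209, n = 315; a·n₀/n = 93·209/315 = 61.7048; c·n₁/n = 107·106/315 = 36.0063
Stratum 2 (Smokers): n₁ = 389, n₀ = 148, n = 537; a·n₀/n = 250·148/537 = 68.9013; c·n₁/n = 56·389/537 = 40.5661
RR_MH = (61.7048 + 68.9013) / (36.0063 + 40.5661) = 130.6061 / 76.5725 = 1.70565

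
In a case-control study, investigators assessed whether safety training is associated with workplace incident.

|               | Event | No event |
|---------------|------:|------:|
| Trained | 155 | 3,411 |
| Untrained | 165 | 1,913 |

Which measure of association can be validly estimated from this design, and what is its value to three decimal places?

Cells: a = 155, b = 3411, c = 165, d = 1913.
This is a case-control study: participants were sampled on outcome status, so risks in the source population cannot be estimated directly — relative risk is not valid here. The odds ratio is the appropriate measure.
OR = (a·d)/(b·c) = (155 × 1913) / (3411 × 165) = 296515 / 562815 = 0.52684

0.527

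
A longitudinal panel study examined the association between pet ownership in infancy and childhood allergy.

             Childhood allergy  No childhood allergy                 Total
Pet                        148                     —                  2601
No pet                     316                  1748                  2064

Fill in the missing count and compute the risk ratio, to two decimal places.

0.37

The missing cell is in the exposed row: 2601 − 148 = 2453.
So a = 148, b = 2453, c = 316, d = 1748.
RR = [a/(a+b)] / [c/(c+d)] = (148/2601) / (316/2064) = 0.05690/0.15310 = 0.37166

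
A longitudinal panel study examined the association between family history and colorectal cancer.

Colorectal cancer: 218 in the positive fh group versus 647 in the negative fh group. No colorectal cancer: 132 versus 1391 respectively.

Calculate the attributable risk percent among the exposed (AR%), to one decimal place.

49.0

From the description: a = 218, b = 132, c = 647, d = 1391.
Risk in exposed = 218/350 = 0.62286; risk in unexposed = 647/2038 = 0.31747.
RR = 0.62286/0.31747 = 1.96195
AR% = (RR − 1)/RR × 100 = (1.96195 − 1)/1.96195 × 100 = 49.0303%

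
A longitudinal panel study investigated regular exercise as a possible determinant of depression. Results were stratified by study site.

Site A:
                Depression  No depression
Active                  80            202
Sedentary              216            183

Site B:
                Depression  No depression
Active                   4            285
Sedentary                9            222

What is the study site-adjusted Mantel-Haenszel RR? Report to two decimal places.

RR_MH = Σ(aᵢ·n₀ᵢ/nᵢ) / Σ(cᵢ·n₁ᵢ/nᵢ), with n₁ᵢ = aᵢ+bᵢ (exposed), n₀ᵢ = cᵢ+dᵢ (unexposed), nᵢ = n₁ᵢ+n₀ᵢ.
Stratum 1 (Site A): n₁ = 282, n₀ = 399, n = 681; a·n₀/n = 80·399/681 = 46.8722; c·n₁/n = 216·282/681 = 89.4449
Stratum 2 (Site B): n₁ = 289, n₀ = 231, n = 520; a·n₀/n = 4·231/520 = 1.7769; c·n₁/n = 9·289/520 = 5.0019
RR_MH = (46.8722 + 1.7769) / (89.4449 + 5.0019) = 48.6492 / 94.4469 = 0.51510

0.52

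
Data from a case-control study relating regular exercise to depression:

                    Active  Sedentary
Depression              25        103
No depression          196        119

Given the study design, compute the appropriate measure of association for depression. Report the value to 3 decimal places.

0.147

Reading the table with exposure as columns: a = 25 (Active, case), b = 196 (Active, non-case), c = 103 (Sedentary, case), d = 119.
This is a case-control study: participants were sampled on outcome status, so risks in the source population cannot be estimated directly — relative risk is not valid here. The odds ratio is the appropriate measure.
OR = (a·d)/(b·c) = (25 × 119) / (196 × 103) = 2975 / 20188 = 0.14736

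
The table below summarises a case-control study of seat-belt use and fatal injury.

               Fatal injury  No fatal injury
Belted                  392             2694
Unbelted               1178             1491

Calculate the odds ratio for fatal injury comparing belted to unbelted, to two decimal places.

Cells: a = 392, b = 2694, c = 1178, d = 1491.
OR = (a·d)/(b·c) = (392 × 1491) / (2694 × 1178) = 584472 / 3173532 = 0.18417
Exposure is associated with lower odds of fatal injury (OR = 0.18 < 1).

0.18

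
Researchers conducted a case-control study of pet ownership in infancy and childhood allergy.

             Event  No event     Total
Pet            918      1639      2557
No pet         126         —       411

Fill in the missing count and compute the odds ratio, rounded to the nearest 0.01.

The missing cell is in the unexposed row: 411 − 126 = 285.
So a = 918, b = 1639, c = 126, d = 285.
OR = (a·d)/(b·c) = (918 × 285) / (1639 × 126) = 261630 / 206514 = 1.26689

1.27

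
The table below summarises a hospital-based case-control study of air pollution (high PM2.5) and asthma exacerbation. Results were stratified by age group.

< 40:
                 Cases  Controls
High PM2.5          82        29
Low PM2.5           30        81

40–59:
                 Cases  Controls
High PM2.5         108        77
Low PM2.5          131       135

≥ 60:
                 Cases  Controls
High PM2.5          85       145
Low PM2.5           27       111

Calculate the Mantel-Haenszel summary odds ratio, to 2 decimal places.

2.38

OR_MH = Σ(aᵢdᵢ/nᵢ) / Σ(bᵢcᵢ/nᵢ), where nᵢ is the stratum total.
Stratum 1 (< 40): n = 222; a·d/n = 82·81/222 = 29.9189; b·c/n = 29·30/222 = 3.9189
Stratum 2 (40–59): n = 451; a·d/n = 108·135/451 = 32.3282; b·c/n = 77·131/451 = 22.3659
Stratum 3 (≥ 60): n = 368; a·d/n = 85·111/368 = 25.6386; b·c/n = 145·27/368 = 10.6386
OR_MH = (29.9189 + 32.3282 + 25.6386) / (3.9189 + 22.3659 + 10.6386) = 87.8857 / 36.9234 = 2.38022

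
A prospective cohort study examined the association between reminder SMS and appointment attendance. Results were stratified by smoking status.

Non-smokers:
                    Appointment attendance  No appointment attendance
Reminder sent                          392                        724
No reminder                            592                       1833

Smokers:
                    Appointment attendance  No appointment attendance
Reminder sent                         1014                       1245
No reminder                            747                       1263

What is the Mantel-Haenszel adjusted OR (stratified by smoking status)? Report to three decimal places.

1.484

OR_MH = Σ(aᵢdᵢ/nᵢ) / Σ(bᵢcᵢ/nᵢ), where nᵢ is the stratum total.
Stratum 1 (Non-smokers): n = 3541; a·d/n = 392·1833/3541 = 202.9189; b·c/n = 724·592/3541 = 121.0415
Stratum 2 (Smokers): n = 4269; a·d/n = 1014·1263/4269 = 299.9958; b·c/n = 1245·747/4269 = 217.8531
OR_MH = (202.9189 + 299.9958) / (121.0415 + 217.8531) = 502.9147 / 338.8946 = 1.48399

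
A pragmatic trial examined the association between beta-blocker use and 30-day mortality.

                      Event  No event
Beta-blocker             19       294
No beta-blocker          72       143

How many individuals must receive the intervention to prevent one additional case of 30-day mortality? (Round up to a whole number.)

4

Risk in treated group = 19/313 = 0.06070; risk in control = 72/215 = 0.33488.
Absolute risk reduction = 0.33488 − 0.06070 = 0.27418
NNT = 1 / ARR = 1 / 0.27418 = 3.647 → round up → 4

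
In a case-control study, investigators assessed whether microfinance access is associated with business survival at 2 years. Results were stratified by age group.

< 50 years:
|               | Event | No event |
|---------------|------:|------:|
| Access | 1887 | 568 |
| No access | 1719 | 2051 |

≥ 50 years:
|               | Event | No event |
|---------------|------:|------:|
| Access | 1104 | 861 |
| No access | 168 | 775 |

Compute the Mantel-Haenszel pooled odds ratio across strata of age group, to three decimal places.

OR_MH = Σ(aᵢdᵢ/nᵢ) / Σ(bᵢcᵢ/nᵢ), where nᵢ is the stratum total.
Stratum 1 (< 50 years): n = 6225; a·d/n = 1887·2051/6225 = 621.7248; b·c/n = 568·1719/6225 = 156.8501
Stratum 2 (≥ 50 years): n = 2908; a·d/n = 1104·775/2908 = 294.2228; b·c/n = 861·168/2908 = 49.7414
OR_MH = (621.7248 + 294.2228) / (156.8501 + 49.7414) = 915.9477 / 206.5915 = 4.43362

4.434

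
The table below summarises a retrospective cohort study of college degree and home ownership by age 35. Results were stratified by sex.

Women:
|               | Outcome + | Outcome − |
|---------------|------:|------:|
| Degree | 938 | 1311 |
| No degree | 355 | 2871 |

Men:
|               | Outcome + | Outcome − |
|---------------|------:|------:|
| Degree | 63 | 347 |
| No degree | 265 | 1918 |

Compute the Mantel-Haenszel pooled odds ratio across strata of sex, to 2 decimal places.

OR_MH = Σ(aᵢdᵢ/nᵢ) / Σ(bᵢcᵢ/nᵢ), where nᵢ is the stratum total.
Stratum 1 (Women): n = 5475; a·d/n = 938·2871/5475 = 491.8718; b·c/n = 1311·355/5475 = 85.0055
Stratum 2 (Men): n = 2593; a·d/n = 63·1918/2593 = 46.6001; b·c/n = 347·265/2593 = 35.4628
OR_MH = (491.8718 + 46.6001) / (85.0055 + 35.4628) = 538.4719 / 120.4683 = 4.46982

4.47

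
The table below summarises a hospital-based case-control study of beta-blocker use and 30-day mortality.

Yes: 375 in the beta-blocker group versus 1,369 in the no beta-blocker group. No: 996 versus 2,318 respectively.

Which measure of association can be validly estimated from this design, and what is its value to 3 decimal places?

0.638

From the description: a = 375, b = 996, c = 1369, d = 2318.
This is a hospital-based case-control study: participants were sampled on outcome status, so risks in the source population cannot be estimated directly — relative risk is not valid here. The odds ratio is the appropriate measure.
OR = (a·d)/(b·c) = (375 × 2318) / (996 × 1369) = 869250 / 1363524 = 0.63750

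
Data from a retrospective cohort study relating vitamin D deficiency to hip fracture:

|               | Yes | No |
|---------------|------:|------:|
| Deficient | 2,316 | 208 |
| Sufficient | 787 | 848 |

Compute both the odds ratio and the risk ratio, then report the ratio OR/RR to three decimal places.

6.294

Cells: a = 2316, b = 208, c = 787, d = 848.
OR = (2316·848)/(208·787) = 1963968/163696 = 11.99765
Risk in exposed = 2316/2524 = 0.91759; risk in unexposed = 787/1635 = 0.48135; RR = 1.90630
OR/RR = 11.99765 / 1.90630 = 6.29367
The outcome is not rare, so the OR lies further from 1 than the RR.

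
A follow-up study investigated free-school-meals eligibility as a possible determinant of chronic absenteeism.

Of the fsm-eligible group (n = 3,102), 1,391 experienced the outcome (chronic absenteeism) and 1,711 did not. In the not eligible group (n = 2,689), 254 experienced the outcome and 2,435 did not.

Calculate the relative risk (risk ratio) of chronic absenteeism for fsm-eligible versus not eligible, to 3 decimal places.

4.747

From the description: a = 1391, b = 1711, c = 254, d = 2435.
Risk in exposed = 1391/3102 = 0.44842; risk in unexposed = 254/2689 = 0.09446.
RR = 0.44842 / 0.09446 = 4.74725
The risk among the exposed is 4.75 times that among the unexposed.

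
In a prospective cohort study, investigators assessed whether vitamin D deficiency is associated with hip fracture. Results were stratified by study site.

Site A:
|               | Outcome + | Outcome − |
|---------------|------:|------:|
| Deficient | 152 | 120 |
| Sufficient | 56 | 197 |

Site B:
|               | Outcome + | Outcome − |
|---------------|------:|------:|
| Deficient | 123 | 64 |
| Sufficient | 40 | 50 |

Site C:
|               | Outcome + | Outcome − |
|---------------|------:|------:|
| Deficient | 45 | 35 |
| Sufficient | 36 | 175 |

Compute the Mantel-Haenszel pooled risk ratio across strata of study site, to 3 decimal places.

RR_MH = Σ(aᵢ·n₀ᵢ/nᵢ) / Σ(cᵢ·n₁ᵢ/nᵢ), with n₁ᵢ = aᵢ+bᵢ (exposed), n₀ᵢ = cᵢ+dᵢ (unexposed), nᵢ = n₁ᵢ+n₀ᵢ.
Stratum 1 (Site A): n₁ = 272, n₀ = 253, n = 525; a·n₀/n = 152·253/525 = 73.2495; c·n₁/n = 56·272/525 = 29.0133
Stratum 2 (Site B): n₁ = 187, n₀ = 90, n = 277; a·n₀/n = 123·90/277 = 39.9639; c·n₁/n = 40·187/277 = 27.0036
Stratum 3 (Site C): n₁ = 80, n₀ = 211, n = 291; a·n₀/n = 45·211/291 = 32.6289; c·n₁/n = 36·80/291 = 9.8969
RR_MH = (73.2495 + 39.9639 + 32.6289) / (29.0133 + 27.0036 + 9.8969) = 145.8423 / 65.9139 = 2.21262

2.213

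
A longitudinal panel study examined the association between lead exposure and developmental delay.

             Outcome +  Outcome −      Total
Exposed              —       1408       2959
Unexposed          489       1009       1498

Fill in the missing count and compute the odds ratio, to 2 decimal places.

The missing cell is in the exposed row: 2959 − 1408 = 1551.
So a = 1551, b = 1408, c = 489, d = 1009.
OR = (a·d)/(b·c) = (1551 × 1009) / (1408 × 489) = 1564959 / 688512 = 2.27296

2.27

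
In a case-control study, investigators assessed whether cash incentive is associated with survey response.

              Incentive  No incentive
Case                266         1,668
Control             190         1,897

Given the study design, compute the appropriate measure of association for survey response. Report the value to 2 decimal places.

Reading the table with exposure as columns: a = 266 (Incentive, case), b = 190 (Incentive, non-case), c = 1668 (No incentive, case), d = 1897.
This is a case-control study: participants were sampled on outcome status, so risks in the source population cannot be estimated directly — relative risk is not valid here. The odds ratio is the appropriate measure.
OR = (a·d)/(b·c) = (266 × 1897) / (190 × 1668) = 504602 / 316920 = 1.59221

1.59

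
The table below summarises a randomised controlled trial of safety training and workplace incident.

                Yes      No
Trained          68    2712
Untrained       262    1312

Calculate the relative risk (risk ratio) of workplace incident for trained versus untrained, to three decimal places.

Cells: a = 68, b = 2712, c = 262, d = 1312.
Risk in exposed = 68/2780 = 0.02446; risk in unexposed = 262/1574 = 0.16645.
RR = 0.02446 / 0.16645 = 0.14695
The risk is 85% lower among the exposed than among the unexposed.

0.147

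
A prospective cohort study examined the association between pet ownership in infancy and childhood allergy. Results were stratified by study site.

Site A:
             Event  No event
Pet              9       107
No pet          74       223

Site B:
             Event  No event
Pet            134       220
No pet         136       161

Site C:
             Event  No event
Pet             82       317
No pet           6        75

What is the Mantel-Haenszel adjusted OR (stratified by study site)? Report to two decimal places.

OR_MH = Σ(aᵢdᵢ/nᵢ) / Σ(bᵢcᵢ/nᵢ), where nᵢ is the stratum total.
Stratum 1 (Site A): n = 413; a·d/n = 9·223/413 = 4.8596; b·c/n = 107·74/413 = 19.1719
Stratum 2 (Site B): n = 651; a·d/n = 134·161/651 = 33.1398; b·c/n = 220·136/651 = 45.9601
Stratum 3 (Site C): n = 480; a·d/n = 82·75/480 = 12.8125; b·c/n = 317·6/480 = 3.9625
OR_MH = (4.8596 + 33.1398 + 12.8125) / (19.1719 + 45.9601 + 3.9625) = 50.8118 / 69.0945 = 0.73540

0.74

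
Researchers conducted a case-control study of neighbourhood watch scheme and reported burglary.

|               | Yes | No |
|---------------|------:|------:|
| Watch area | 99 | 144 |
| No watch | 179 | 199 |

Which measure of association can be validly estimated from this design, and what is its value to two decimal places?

0.76

Cells: a = 99, b = 144, c = 179, d = 199.
This is a case-control study: participants were sampled on outcome status, so risks in the source population cannot be estimated directly — relative risk is not valid here. The odds ratio is the appropriate measure.
OR = (a·d)/(b·c) = (99 × 199) / (144 × 179) = 19701 / 25776 = 0.76432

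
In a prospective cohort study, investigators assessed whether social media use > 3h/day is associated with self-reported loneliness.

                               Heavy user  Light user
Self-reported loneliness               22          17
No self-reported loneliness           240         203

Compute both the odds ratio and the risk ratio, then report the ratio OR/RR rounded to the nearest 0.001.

1.007

Reading the table with exposure as columns: a = 22 (Heavy user, case), b = 240 (Heavy user, non-case), c = 17 (Light user, case), d = 203.
OR = (22·203)/(240·17) = 4466/4080 = 1.09461
Risk in exposed = 22/262 = 0.08397; risk in unexposed = 17/220 = 0.07727; RR = 1.08666
OR/RR = 1.09461 / 1.08666 = 1.00731
The outcome is rare in both groups, so OR ≈ RR (ratio near 1).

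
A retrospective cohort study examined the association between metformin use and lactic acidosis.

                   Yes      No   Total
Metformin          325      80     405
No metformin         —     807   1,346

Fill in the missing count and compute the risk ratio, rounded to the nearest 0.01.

The missing cell is in the unexposed row: 1346 − 807 = 539.
So a = 325, b = 80, c = 539, d = 807.
RR = [a/(a+b)] / [c/(c+d)] = (325/405) / (539/1346) = 0.80247/0.40045 = 2.00394

2.00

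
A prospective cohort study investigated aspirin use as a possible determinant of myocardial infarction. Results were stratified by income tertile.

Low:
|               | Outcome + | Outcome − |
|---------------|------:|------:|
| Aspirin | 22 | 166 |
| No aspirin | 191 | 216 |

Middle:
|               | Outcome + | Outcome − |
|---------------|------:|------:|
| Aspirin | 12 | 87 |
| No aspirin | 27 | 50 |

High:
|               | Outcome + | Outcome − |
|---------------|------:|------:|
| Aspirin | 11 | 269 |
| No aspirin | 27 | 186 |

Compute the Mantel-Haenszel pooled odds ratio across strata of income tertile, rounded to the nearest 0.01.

OR_MH = Σ(aᵢdᵢ/nᵢ) / Σ(bᵢcᵢ/nᵢ), where nᵢ is the stratum total.
Stratum 1 (Low): n = 595; a·d/n = 22·216/595 = 7.9866; b·c/n = 166·191/595 = 53.2874
Stratum 2 (Middle): n = 176; a·d/n = 12·50/176 = 3.4091; b·c/n = 87·27/176 = 13.3466
Stratum 3 (High): n = 493; a·d/n = 11·186/493 = 4.1501; b·c/n = 269·27/493 = 14.7323
OR_MH = (7.9866 + 3.4091 + 4.1501) / (53.2874 + 13.3466 + 14.7323) = 15.5457 / 81.3662 = 0.19106

0.19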